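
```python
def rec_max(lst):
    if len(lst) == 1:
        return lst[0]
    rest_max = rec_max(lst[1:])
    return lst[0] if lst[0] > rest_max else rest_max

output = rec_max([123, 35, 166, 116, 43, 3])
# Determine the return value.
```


rec_max([123, 35, 166, 116, 43, 3])
= compare 123 with rec_max([35, 166, 116, 43, 3])
= compare 35 with rec_max([166, 116, 43, 3])
= compare 166 with rec_max([116, 43, 3])
= compare 116 with rec_max([43, 3])
= compare 43 with rec_max([3])
Base: rec_max([3]) = 3
compare 43 with 3: max = 43
compare 116 with 43: max = 116
compare 166 with 116: max = 166
compare 35 with 166: max = 166
compare 123 with 166: max = 166
= 166


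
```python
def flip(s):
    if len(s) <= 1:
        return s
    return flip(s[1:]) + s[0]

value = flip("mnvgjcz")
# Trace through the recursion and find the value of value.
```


flip("mnvgjcz")
= flip("nvgjcz") + "m"
= flip("vgjcz") + "n" + "m"
= flip("gjcz") + "v" + "n" + "m"
= flip("jcz") + "g" + "v" + "n" + "m"
= flip("cz") + "j" + "g" + "v" + "n" + "m"
= flip("z") + "c" + "j" + "g" + "v" + "n" + "m"
= "z" + "c" + "j" + "g" + "v" + "n" + "m"
= "zcjgvnm"


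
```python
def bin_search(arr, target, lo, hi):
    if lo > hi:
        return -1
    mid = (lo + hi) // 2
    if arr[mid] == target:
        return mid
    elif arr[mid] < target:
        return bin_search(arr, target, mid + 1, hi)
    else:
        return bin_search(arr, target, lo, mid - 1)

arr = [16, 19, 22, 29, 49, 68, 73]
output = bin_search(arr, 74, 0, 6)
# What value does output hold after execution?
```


bin_search(arr, 74, 0, 6)
lo=0, hi=6, mid=3, arr[mid]=29
29 < 74, search right half
lo=4, hi=6, mid=5, arr[mid]=68
68 < 74, search right half
lo=6, hi=6, mid=6, arr[mid]=73
73 < 74, search right half
lo > hi, target not found, return -1
= -1


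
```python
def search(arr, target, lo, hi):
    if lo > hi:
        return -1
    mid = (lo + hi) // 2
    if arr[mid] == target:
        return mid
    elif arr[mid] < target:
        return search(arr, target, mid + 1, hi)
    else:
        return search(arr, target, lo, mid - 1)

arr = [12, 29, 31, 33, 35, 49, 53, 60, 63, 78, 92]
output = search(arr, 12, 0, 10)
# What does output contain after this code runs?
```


search(arr, 12, 0, 10)
lo=0, hi=10, mid=5, arr[mid]=49
49 > 12, search left half
lo=0, hi=4, mid=2, arr[mid]=31
31 > 12, search left half
lo=0, hi=1, mid=0, arr[mid]=12
arr[0] == 12, found at index 0
= 0


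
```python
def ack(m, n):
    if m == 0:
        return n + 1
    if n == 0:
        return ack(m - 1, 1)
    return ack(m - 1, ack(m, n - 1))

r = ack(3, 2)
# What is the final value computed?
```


ack(3, 2)
= ack(2, ack(3, 1))
First compute ack(3, 1) = 13
= ack(2, 13)
= 29


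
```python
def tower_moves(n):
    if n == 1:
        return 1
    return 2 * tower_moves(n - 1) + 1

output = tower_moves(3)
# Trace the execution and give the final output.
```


tower_moves(3)
= 2 * tower_moves(2) + 1
= 2 * (2 * tower_moves(1) + 1) + 1
Now compute bottom-up:
tower_moves(1) = 1
tower_moves(2) = 2 * 1 + 1 = 3
tower_moves(3) = 2 * 3 + 1 = 7
= 7


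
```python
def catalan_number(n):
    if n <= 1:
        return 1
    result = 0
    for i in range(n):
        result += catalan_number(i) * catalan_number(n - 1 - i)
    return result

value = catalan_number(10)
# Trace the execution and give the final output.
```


catalan_number(10)
= sum of catalan_number(i) * catalan_number(10-1-i) for i in 0..9
First compute sub-values bottom-up:
  catalan_number(0) = 1, catalan_number(1) = 1
  catalan_number(2) = 1*1 + 1*1 = 2
  catalan_number(3) = 1*2 + 1*1 + 2*1 = 5
  catalan_number(4) = 1*5 + 1*2 + 2*1 + 5*1 = 14
  catalan_number(5) = 1*14 + 1*5 + 2*2 + 5*1 + 14*1 = 42
  catalan_number(6) = 1*42 + 1*14 + 2*5 + 5*2 + 14*1 + 42*1 = 132
  catalan_number(7) = 1*132 + 1*42 + 2*14 + 5*5 + 14*2 + 42*1 + 132*1 = 429
  catalan_number(8) = 1*429 + 1*132 + 2*42 + 5*14 + 14*5 + 42*2 + 132*1 + 429*1 = 1430
  catalan_number(9) = 1*1430 + 1*429 + 2*132 + 5*42 + 14*14 + 42*5 + 132*2 + 429*1 + 1430*1 = 4862
Now catalan_number(10):
  catalan_number(0)*catalan_number(9) = 1*4862 = 4862
  catalan_number(1)*catalan_number(8) = 1*1430 = 1430
  catalan_number(2)*catalan_number(7) = 2*429 = 858
  catalan_number(3)*catalan_number(6) = 5*132 = 660
  catalan_number(4)*catalan_number(5) = 14*42 = 588
  catalan_number(5)*catalan_number(4) = 42*14 = 588
  catalan_number(6)*catalan_number(3) = 132*5 = 660
  catalan_number(7)*catalan_number(2) = 429*2 = 858
  catalan_number(8)*catalan_number(1) = 1430*1 = 1430
  catalan_number(9)*catalan_number(0) = 4862*1 = 4862
= 4862 + 1430 + 858 + 660 + 588 + 588 + 660 + 858 + 1430 + 4862
= 16796


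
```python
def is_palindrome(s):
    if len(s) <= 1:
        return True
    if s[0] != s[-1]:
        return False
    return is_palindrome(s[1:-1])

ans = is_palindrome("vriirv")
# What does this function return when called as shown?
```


is_palindrome("vriirv")
"vriirv": s[0]='v' == s[-1]='v' -> is_palindrome("riir")
"riir": s[0]='r' == s[-1]='r' -> is_palindrome("ii")
"ii": s[0]='i' == s[-1]='i' -> is_palindrome("")
"": len <= 1 -> True
= True


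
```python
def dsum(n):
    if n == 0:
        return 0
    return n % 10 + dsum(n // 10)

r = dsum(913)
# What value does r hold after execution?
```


dsum(913)
= 3 + dsum(91)
= 3 + 1 + dsum(9)
= 3 + 1 + 9 + dsum(0)
= 3 + 1 + 9 + 0
= 13


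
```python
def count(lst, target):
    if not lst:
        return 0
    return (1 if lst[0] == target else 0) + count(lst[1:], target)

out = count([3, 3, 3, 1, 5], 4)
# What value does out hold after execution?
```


count([3, 3, 3, 1, 5], 4)
lst[0]=3 != 4: 0 + count([3, 3, 1, 5], 4)
lst[0]=3 != 4: 0 + count([3, 1, 5], 4)
lst[0]=3 != 4: 0 + count([1, 5], 4)
lst[0]=1 != 4: 0 + count([5], 4)
lst[0]=5 != 4: 0 + count([], 4)
= 0


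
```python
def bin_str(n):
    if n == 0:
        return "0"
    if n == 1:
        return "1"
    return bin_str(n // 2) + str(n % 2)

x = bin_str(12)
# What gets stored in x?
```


bin_str(12)
= bin_str(6) + "0"
= bin_str(3) + "0" + "0"
= bin_str(1) + "1" + "0" + "0"
= "1" + "1" + "0" + "0"
= "1100"


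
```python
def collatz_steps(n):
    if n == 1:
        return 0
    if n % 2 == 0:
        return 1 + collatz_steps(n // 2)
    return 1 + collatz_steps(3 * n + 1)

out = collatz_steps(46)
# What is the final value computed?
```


collatz_steps(46)
46 is even -> collatz_steps(23)
23 is odd -> 3*23+1 = 70 -> collatz_steps(70)
70 is even -> collatz_steps(35)
35 is odd -> 3*35+1 = 106 -> collatz_steps(106)
106 is even -> collatz_steps(53)
53 is odd -> 3*53+1 = 160 -> collatz_steps(160)
160 is even -> collatz_steps(80)
80 is even -> collatz_steps(40)
40 is even -> collatz_steps(20)
20 is even -> collatz_steps(10)
10 is even -> collatz_steps(5)
5 is odd -> 3*5+1 = 16 -> collatz_steps(16)
16 is even -> collatz_steps(8)
8 is even -> collatz_steps(4)
4 is even -> collatz_steps(2)
2 is even -> collatz_steps(1)
Reached 1 after 16 steps
= 16


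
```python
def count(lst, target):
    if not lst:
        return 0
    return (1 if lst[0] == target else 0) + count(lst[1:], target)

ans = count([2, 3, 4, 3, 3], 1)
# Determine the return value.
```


count([2, 3, 4, 3, 3], 1)
lst[0]=2 != 1: 0 + count([3, 4, 3, 3], 1)
lst[0]=3 != 1: 0 + count([4, 3, 3], 1)
lst[0]=4 != 1: 0 + count([3, 3], 1)
lst[0]=3 != 1: 0 + count([3], 1)
lst[0]=3 != 1: 0 + count([], 1)
= 0


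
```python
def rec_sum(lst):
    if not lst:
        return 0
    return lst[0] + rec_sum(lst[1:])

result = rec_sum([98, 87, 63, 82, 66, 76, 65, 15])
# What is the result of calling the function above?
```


rec_sum([98, 87, 63, 82, 66, 76, 65, 15])
= 98 + rec_sum([87, 63, 82, 66, 76, 65, 15])
= 98 + 87 + rec_sum([63, 82, 66, 76, 65, 15])
= 98 + 87 + 63 + rec_sum([82, 66, 76, 65, 15])
= 98 + 87 + 63 + 82 + rec_sum([66, 76, 65, 15])
= 98 + 87 + 63 + 82 + 66 + rec_sum([76, 65, 15])
= 98 + 87 + 63 + 82 + 66 + 76 + rec_sum([65, 15])
= 98 + 87 + 63 + 82 + 66 + 76 + 65 + rec_sum([15])
= 98 + 87 + 63 + 82 + 66 + 76 + 65 + 15 + rec_sum([])
= 98 + 87 + 63 + 82 + 66 + 76 + 65 + 15 + 0
= 552


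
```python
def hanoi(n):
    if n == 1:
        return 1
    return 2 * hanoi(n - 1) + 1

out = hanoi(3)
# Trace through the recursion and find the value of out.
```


hanoi(3)
= 2 * hanoi(2) + 1
= 2 * (2 * hanoi(1) + 1) + 1
Now compute bottom-up:
hanoi(1) = 1
hanoi(2) = 2 * 1 + 1 = 3
hanoi(3) = 2 * 3 + 1 = 7
= 7


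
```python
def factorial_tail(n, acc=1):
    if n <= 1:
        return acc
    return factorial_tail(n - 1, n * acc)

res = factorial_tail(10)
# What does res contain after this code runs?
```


factorial_tail(10, 1)
= factorial_tail(9, 10 * 1) = factorial_tail(9, 10)
= factorial_tail(8, 9 * 10) = factorial_tail(8, 90)
= factorial_tail(7, 8 * 90) = factorial_tail(7, 720)
= factorial_tail(6, 7 * 720) = factorial_tail(6, 5040)
= factorial_tail(5, 6 * 5040) = factorial_tail(5, 30240)
= factorial_tail(4, 5 * 30240) = factorial_tail(4, 151200)
= factorial_tail(3, 4 * 151200) = factorial_tail(3, 604800)
= factorial_tail(2, 3 * 604800) = factorial_tail(2, 1814400)
= factorial_tail(1, 2 * 1814400) = factorial_tail(1, 3628800)
n <= 1, return acc = 3628800


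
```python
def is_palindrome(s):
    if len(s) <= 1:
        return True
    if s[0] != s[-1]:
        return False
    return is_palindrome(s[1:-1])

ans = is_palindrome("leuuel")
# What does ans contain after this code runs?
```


is_palindrome("leuuel")
"leuuel": s[0]='l' == s[-1]='l' -> is_palindrome("euue")
"euue": s[0]='e' == s[-1]='e' -> is_palindrome("uu")
"uu": s[0]='u' == s[-1]='u' -> is_palindrome("")
"": len <= 1 -> True
= True


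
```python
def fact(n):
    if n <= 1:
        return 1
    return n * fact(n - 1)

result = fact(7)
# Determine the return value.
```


fact(7)
= 7 * fact(6)
= 7 * 6 * fact(5)
= 7 * 6 * 5 * fact(4)
= 7 * 6 * 5 * 4 * fact(3)
= 7 * 6 * 5 * 4 * 3 * fact(2)
= 7 * 6 * 5 * 4 * 3 * 2 * fact(1)
= 7 * 6 * 5 * 4 * 3 * 2 * 1
= 5040


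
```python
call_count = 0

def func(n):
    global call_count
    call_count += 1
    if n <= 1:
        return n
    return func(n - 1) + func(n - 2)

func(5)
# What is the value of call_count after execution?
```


func(5) calls func(4) and func(3); each non-base call branches into two more.
Let C(k) = total number of calls made by func(k), including the call to func(k) itself.
Base cases: C(0) = 1, C(1) = 1
Recurrence: C(k) = 1 + C(k-1) + C(k-2)
  C(2) = 1 + C(1) + C(0) = 1 + 1 + 1 = 3
  C(3) = 1 + C(2) + C(1) = 1 + 3 + 1 = 5
  C(4) = 1 + C(3) + C(2) = 1 + 5 + 3 = 9
  C(5) = 1 + C(4) + C(3) = 1 + 9 + 5 = 15
Total calls = C(5) = 15


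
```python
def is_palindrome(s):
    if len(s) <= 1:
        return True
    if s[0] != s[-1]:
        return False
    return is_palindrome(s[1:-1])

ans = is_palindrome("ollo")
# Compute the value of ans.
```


is_palindrome("ollo")
"ollo": s[0]='o' == s[-1]='o' -> is_palindrome("ll")
"ll": s[0]='l' == s[-1]='l' -> is_palindrome("")
"": len <= 1 -> True
= True


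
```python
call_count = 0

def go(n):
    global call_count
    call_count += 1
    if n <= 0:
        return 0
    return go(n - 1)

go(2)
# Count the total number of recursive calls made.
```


go(2) calls go(1) calls ... calls go(0)
Total calls: 2 + 1 (for base case) = 3


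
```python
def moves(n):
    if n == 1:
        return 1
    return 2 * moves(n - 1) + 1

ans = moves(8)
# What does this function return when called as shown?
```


moves(8)
= 2 * moves(7) + 1
= 2 * (2 * moves(6) + 1) + 1
= 2 * (2 * (2 * moves(5) + 1) + 1) + 1
= 2 * (2 * (2 * (2 * moves(4) + 1) + 1) + 1) + 1
= 2 * (2 * (2 * (2 * (2 * moves(3) + 1) + 1) + 1) + 1) + 1
= 2 * (2 * (2 * (2 * (2 * (2 * moves(2) + 1) + 1) + 1) + 1) + 1) + 1
= 2 * (2 * (2 * (2 * (2 * (2 * (2 * moves(1) + 1) + 1) + 1) + 1) + 1) + 1) + 1
Now compute bottom-up:
moves(1) = 1
moves(2) = 2 * 1 + 1 = 3
moves(3) = 2 * 3 + 1 = 7
moves(4) = 2 * 7 + 1 = 15
moves(5) = 2 * 15 + 1 = 31
moves(6) = 2 * 31 + 1 = 63
moves(7) = 2 * 63 + 1 = 127
moves(8) = 2 * 127 + 1 = 255
= 255


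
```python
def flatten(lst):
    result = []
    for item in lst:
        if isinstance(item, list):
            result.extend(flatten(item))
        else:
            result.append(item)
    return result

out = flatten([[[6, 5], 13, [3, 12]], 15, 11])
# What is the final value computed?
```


flatten([[[6, 5], 13, [3, 12]], 15, 11])
Processing each element:
  [[6, 5], 13, [3, 12]] is a list -> flatten recursively -> [6, 5, 13, 3, 12]
  15 is not a list -> append 15
  11 is not a list -> append 11
= [6, 5, 13, 3, 12, 15, 11]


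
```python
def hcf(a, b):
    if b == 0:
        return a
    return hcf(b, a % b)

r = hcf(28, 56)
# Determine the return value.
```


hcf(28, 56)
= hcf(56, 28 % 56) = hcf(56, 28)
= hcf(28, 56 % 28) = hcf(28, 0)
b == 0, return a = 28


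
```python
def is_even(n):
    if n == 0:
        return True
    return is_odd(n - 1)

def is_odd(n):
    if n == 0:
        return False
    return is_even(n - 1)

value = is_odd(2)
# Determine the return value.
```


is_odd(2)
= is_even(1)
= is_odd(0)
n == 0: return False
= False


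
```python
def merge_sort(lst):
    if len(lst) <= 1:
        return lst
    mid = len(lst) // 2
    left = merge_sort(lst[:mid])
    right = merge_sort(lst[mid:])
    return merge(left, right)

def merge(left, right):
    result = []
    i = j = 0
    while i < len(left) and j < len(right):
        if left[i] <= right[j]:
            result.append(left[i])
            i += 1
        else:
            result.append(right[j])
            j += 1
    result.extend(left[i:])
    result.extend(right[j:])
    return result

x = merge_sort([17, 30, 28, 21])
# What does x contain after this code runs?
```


merge_sort([17, 30, 28, 21])
Split into [17, 30] and [28, 21]
Left sorted: [17, 30]
Right sorted: [21, 28]
Merge [17, 30] and [21, 28]
= [17, 21, 28, 30]


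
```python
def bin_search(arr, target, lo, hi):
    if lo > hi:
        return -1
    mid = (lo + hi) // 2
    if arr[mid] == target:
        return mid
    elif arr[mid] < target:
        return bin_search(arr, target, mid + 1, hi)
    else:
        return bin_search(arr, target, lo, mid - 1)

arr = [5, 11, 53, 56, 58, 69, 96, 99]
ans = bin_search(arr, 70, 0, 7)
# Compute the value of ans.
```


bin_search(arr, 70, 0, 7)
lo=0, hi=7, mid=3, arr[mid]=56
56 < 70, search right half
lo=4, hi=7, mid=5, arr[mid]=69
69 < 70, search right half
lo=6, hi=7, mid=6, arr[mid]=96
96 > 70, search left half
lo > hi, target not found, return -1
= -1


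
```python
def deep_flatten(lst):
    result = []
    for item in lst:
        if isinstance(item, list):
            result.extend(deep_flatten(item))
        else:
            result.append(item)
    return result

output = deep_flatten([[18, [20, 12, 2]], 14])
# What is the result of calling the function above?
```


deep_flatten([[18, [20, 12, 2]], 14])
Processing each element:
  [18, [20, 12, 2]] is a list -> deep_flatten recursively -> [18, 20, 12, 2]
  14 is not a list -> append 14
= [18, 20, 12, 2, 14]


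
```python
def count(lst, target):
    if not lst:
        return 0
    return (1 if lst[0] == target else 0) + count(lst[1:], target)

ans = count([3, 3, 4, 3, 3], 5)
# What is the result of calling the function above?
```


count([3, 3, 4, 3, 3], 5)
lst[0]=3 != 5: 0 + count([3, 4, 3, 3], 5)
lst[0]=3 != 5: 0 + count([4, 3, 3], 5)
lst[0]=4 != 5: 0 + count([3, 3], 5)
lst[0]=3 != 5: 0 + count([3], 5)
lst[0]=3 != 5: 0 + count([], 5)
= 0


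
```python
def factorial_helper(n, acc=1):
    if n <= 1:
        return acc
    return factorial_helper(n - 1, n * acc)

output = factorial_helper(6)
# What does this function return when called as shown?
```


factorial_helper(6, 1)
= factorial_helper(5, 6 * 1) = factorial_helper(5, 6)
= factorial_helper(4, 5 * 6) = factorial_helper(4, 30)
= factorial_helper(3, 4 * 30) = factorial_helper(3, 120)
= factorial_helper(2, 3 * 120) = factorial_helper(2, 360)
= factorial_helper(1, 2 * 360) = factorial_helper(1, 720)
n <= 1, return acc = 720


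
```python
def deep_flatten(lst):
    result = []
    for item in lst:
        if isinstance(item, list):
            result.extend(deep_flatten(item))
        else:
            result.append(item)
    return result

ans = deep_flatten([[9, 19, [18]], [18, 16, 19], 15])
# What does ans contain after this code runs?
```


deep_flatten([[9, 19, [18]], [18, 16, 19], 15])
Processing each element:
  [9, 19, [18]] is a list -> deep_flatten recursively -> [9, 19, 18]
  [18, 16, 19] is a list -> deep_flatten recursively -> [18, 16, 19]
  15 is not a list -> append 15
= [9, 19, 18, 18, 16, 19, 15]


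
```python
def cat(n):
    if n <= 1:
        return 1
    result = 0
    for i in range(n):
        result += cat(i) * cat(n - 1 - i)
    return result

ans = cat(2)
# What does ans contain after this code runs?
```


cat(2)
= sum of cat(i) * cat(2-1-i) for i in 0..1
  cat(0)*cat(1) = 1*1 = 1
  cat(1)*cat(0) = 1*1 = 1
= 1 + 1
= 2


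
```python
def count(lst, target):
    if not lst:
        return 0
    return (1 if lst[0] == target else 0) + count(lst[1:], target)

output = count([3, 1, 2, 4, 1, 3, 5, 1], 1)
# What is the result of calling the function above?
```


count([3, 1, 2, 4, 1, 3, 5, 1], 1)
lst[0]=3 != 1: 0 + count([1, 2, 4, 1, 3, 5, 1], 1)
lst[0]=1 == 1: 1 + count([2, 4, 1, 3, 5, 1], 1)
lst[0]=2 != 1: 0 + count([4, 1, 3, 5, 1], 1)
lst[0]=4 != 1: 0 + count([1, 3, 5, 1], 1)
lst[0]=1 == 1: 1 + count([3, 5, 1], 1)
lst[0]=3 != 1: 0 + count([5, 1], 1)
lst[0]=5 != 1: 0 + count([1], 1)
lst[0]=1 == 1: 1 + count([], 1)
= 3


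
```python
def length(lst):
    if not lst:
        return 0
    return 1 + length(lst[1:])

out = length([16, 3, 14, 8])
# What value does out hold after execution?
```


length([16, 3, 14, 8])
= 1 + length([3, 14, 8])
= 1 + 1 + length([14, 8])
= 1 + 1 + 1 + length([8])
= 1 + 1 + 1 + 1 + length([])
= 1 + 1 + 1 + 1 + 0
= 4


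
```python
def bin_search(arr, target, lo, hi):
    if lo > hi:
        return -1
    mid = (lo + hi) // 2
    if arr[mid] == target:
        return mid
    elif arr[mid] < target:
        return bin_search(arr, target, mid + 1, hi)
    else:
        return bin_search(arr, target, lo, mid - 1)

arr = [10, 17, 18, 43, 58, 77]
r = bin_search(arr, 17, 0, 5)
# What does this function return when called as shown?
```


bin_search(arr, 17, 0, 5)
lo=0, hi=5, mid=2, arr[mid]=18
18 > 17, search left half
lo=0, hi=1, mid=0, arr[mid]=10
10 < 17, search right half
lo=1, hi=1, mid=1, arr[mid]=17
arr[1] == 17, found at index 1
= 1


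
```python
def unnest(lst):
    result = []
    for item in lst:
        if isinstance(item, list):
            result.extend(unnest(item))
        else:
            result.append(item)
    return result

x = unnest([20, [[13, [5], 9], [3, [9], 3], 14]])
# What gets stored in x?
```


unnest([20, [[13, [5], 9], [3, [9], 3], 14]])
Processing each element:
  20 is not a list -> append 20
  [[13, [5], 9], [3, [9], 3], 14] is a list -> unnest recursively -> [13, 5, 9, 3, 9, 3, 14]
= [20, 13, 5, 9, 3, 9, 3, 14]


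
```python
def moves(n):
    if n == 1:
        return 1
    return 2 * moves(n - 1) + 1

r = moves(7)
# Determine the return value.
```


moves(7)
= 2 * moves(6) + 1
= 2 * (2 * moves(5) + 1) + 1
= 2 * (2 * (2 * moves(4) + 1) + 1) + 1
= 2 * (2 * (2 * (2 * moves(3) + 1) + 1) + 1) + 1
= 2 * (2 * (2 * (2 * (2 * moves(2) + 1) + 1) + 1) + 1) + 1
= 2 * (2 * (2 * (2 * (2 * (2 * moves(1) + 1) + 1) + 1) + 1) + 1) + 1
Now compute bottom-up:
moves(1) = 1
moves(2) = 2 * 1 + 1 = 3
moves(3) = 2 * 3 + 1 = 7
moves(4) = 2 * 7 + 1 = 15
moves(5) = 2 * 15 + 1 = 31
moves(6) = 2 * 31 + 1 = 63
moves(7) = 2 * 63 + 1 = 127
= 127


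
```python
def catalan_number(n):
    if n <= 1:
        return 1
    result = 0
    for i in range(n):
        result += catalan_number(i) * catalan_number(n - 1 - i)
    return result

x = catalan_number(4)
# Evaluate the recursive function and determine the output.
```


catalan_number(4)
= sum of catalan_number(i) * catalan_number(4-1-i) for i in 0..3
First compute sub-values bottom-up:
  catalan_number(0) = 1, catalan_number(1) = 1
  catalan_number(2) = 1*1 + 1*1 = 2
  catalan_number(3) = 1*2 + 1*1 + 2*1 = 5
Now catalan_number(4):
  catalan_number(0)*catalan_number(3) = 1*5 = 5
  catalan_number(1)*catalan_number(2) = 1*2 = 2
  catalan_number(2)*catalan_number(1) = 2*1 = 2
  catalan_number(3)*catalan_number(0) = 5*1 = 5
= 5 + 2 + 2 + 5
= 14


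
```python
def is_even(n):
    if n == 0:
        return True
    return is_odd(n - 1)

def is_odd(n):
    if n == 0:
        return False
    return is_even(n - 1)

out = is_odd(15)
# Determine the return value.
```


is_odd(15)
= is_even(14)
= is_odd(13)
= is_even(12)
= is_odd(11)
= is_even(10)
= is_odd(9)
= is_even(8)
= is_odd(7)
= is_even(6)
= is_odd(5)
= is_even(4)
= is_odd(3)
= is_even(2)
= is_odd(1)
= is_even(0)
n == 0: return True
= True


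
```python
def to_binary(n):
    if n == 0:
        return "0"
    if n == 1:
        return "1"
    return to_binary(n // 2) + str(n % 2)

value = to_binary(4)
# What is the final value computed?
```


to_binary(4)
= to_binary(2) + "0"
= to_binary(1) + "0" + "0"
= "1" + "0" + "0"
= "100"


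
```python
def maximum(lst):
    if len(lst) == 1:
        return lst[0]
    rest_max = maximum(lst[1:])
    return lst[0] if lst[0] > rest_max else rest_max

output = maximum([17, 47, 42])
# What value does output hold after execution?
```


maximum([17, 47, 42])
= compare 17 with maximum([47, 42])
= compare 47 with maximum([42])
Base: maximum([42]) = 42
compare 47 with 42: max = 47
compare 17 with 47: max = 47
= 47


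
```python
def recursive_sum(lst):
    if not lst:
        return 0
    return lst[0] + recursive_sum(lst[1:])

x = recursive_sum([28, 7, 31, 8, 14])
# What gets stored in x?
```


recursive_sum([28, 7, 31, 8, 14])
= 28 + recursive_sum([7, 31, 8, 14])
= 28 + 7 + recursive_sum([31, 8, 14])
= 28 + 7 + 31 + recursive_sum([8, 14])
= 28 + 7 + 31 + 8 + recursive_sum([14])
= 28 + 7 + 31 + 8 + 14 + recursive_sum([])
= 28 + 7 + 31 + 8 + 14 + 0
= 88


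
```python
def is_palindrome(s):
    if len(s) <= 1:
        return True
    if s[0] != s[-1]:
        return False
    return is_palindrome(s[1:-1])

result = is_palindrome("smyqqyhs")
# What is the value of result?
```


is_palindrome("smyqqyhs")
"smyqqyhs": s[0]='s' == s[-1]='s' -> is_palindrome("myqqyh")
"myqqyh": s[0]='m' != s[-1]='h' -> False
= False


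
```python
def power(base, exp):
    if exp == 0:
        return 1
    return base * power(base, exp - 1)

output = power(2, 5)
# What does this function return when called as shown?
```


power(2, 5)
= 2 * power(2, 4)
= 2 * 2 * power(2, 3)
= 2 * 2 * 2 * power(2, 2)
= 2 * 2 * 2 * 2 * power(2, 1)
= 2 * 2 * 2 * 2 * 2 * power(2, 0)
= 2 * 2 * 2 * 2 * 2 * 1
= 32


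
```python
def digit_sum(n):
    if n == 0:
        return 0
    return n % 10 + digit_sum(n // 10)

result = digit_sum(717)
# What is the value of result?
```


digit_sum(717)
= 7 + digit_sum(71)
= 7 + 1 + digit_sum(7)
= 7 + 1 + 7 + digit_sum(0)
= 7 + 1 + 7 + 0
= 15


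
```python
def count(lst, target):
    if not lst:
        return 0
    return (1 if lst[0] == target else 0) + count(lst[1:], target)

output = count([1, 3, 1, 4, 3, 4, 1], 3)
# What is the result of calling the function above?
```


count([1, 3, 1, 4, 3, 4, 1], 3)
lst[0]=1 != 3: 0 + count([3, 1, 4, 3, 4, 1], 3)
lst[0]=3 == 3: 1 + count([1, 4, 3, 4, 1], 3)
lst[0]=1 != 3: 0 + count([4, 3, 4, 1], 3)
lst[0]=4 != 3: 0 + count([3, 4, 1], 3)
lst[0]=3 == 3: 1 + count([4, 1], 3)
lst[0]=4 != 3: 0 + count([1], 3)
lst[0]=1 != 3: 0 + count([], 3)
= 2


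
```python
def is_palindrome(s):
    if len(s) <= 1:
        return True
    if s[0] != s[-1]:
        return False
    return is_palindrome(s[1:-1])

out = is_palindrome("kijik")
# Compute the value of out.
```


is_palindrome("kijik")
"kijik": s[0]='k' == s[-1]='k' -> is_palindrome("iji")
"iji": s[0]='i' == s[-1]='i' -> is_palindrome("j")
"j": len <= 1 -> True
= True


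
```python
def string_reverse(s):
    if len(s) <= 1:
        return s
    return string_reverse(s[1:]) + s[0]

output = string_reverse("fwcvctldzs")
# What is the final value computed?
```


string_reverse("fwcvctldzs")
= string_reverse("wcvctldzs") + "f"
= string_reverse("cvctldzs") + "w" + "f"
= string_reverse("vctldzs") + "c" + "w" + "f"
= string_reverse("ctldzs") + "v" + "c" + "w" + "f"
= string_reverse("tldzs") + "c" + "v" + "c" + "w" + "f"
= string_reverse("ldzs") + "t" + "c" + "v" + "c" + "w" + "f"
= string_reverse("dzs") + "l" + "t" + "c" + "v" + "c" + "w" + "f"
= string_reverse("zs") + "d" + "l" + "t" + "c" + "v" + "c" + "w" + "f"
= string_reverse("s") + "z" + "d" + "l" + "t" + "c" + "v" + "c" + "w" + "f"
= "s" + "z" + "d" + "l" + "t" + "c" + "v" + "c" + "w" + "f"
= "szdltcvcwf"


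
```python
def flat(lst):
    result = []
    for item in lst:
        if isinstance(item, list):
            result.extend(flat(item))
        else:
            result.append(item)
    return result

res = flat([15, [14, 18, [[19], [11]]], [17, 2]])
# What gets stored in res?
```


flat([15, [14, 18, [[19], [11]]], [17, 2]])
Processing each element:
  15 is not a list -> append 15
  [14, 18, [[19], [11]]] is a list -> flat recursively -> [14, 18, 19, 11]
  [17, 2] is a list -> flat recursively -> [17, 2]
= [15, 14, 18, 19, 11, 17, 2]


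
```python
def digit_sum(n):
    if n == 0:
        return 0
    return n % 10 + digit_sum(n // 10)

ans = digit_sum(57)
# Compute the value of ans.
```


digit_sum(57)
= 7 + digit_sum(5)
= 7 + 5 + digit_sum(0)
= 7 + 5 + 0
= 12


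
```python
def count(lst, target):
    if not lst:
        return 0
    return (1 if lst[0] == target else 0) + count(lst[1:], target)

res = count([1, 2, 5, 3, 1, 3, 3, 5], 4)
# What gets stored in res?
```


count([1, 2, 5, 3, 1, 3, 3, 5], 4)
lst[0]=1 != 4: 0 + count([2, 5, 3, 1, 3, 3, 5], 4)
lst[0]=2 != 4: 0 + count([5, 3, 1, 3, 3, 5], 4)
lst[0]=5 != 4: 0 + count([3, 1, 3, 3, 5], 4)
lst[0]=3 != 4: 0 + count([1, 3, 3, 5], 4)
lst[0]=1 != 4: 0 + count([3, 3, 5], 4)
lst[0]=3 != 4: 0 + count([3, 5], 4)
lst[0]=3 != 4: 0 + count([5], 4)
lst[0]=5 != 4: 0 + count([], 4)
= 0


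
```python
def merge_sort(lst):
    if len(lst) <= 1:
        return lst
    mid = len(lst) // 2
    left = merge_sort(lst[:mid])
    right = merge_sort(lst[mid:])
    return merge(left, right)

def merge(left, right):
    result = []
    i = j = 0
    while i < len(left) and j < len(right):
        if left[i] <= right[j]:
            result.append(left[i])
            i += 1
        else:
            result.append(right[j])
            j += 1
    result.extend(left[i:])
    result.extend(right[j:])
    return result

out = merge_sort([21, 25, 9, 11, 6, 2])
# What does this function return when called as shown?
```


merge_sort([21, 25, 9, 11, 6, 2])
Split into [21, 25, 9] and [11, 6, 2]
Left sorted: [9, 21, 25]
Right sorted: [2, 6, 11]
Merge [9, 21, 25] and [2, 6, 11]
= [2, 6, 9, 11, 21, 25]


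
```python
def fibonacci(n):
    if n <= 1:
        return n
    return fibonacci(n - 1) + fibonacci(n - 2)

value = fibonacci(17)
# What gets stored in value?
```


fibonacci(17)
= fibonacci(16) + fibonacci(15)
= (fibonacci(15) + fibonacci(14)) + fibonacci(15)
Computing bottom-up: fibonacci(0)=0, fibonacci(1)=1, fibonacci(2)=1, fibonacci(3)=2, fibonacci(4)=3, fibonacci(5)=5, fibonacci(6)=8, fibonacci(7)=13, fibonacci(8)=21, fibonacci(9)=34, fibonacci(10)=55, fibonacci(11)=89, fibonacci(12)=144, fibonacci(13)=233, fibonacci(14)=377, fibonacci(15)=610, fibonacci(16)=987, fibonacci(17)=1597
= 1597


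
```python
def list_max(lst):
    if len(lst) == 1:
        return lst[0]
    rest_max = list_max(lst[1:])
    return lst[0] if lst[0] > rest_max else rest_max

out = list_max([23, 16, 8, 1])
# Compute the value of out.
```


list_max([23, 16, 8, 1])
= compare 23 with list_max([16, 8, 1])
= compare 16 with list_max([8, 1])
= compare 8 with list_max([1])
Base: list_max([1]) = 1
compare 8 with 1: max = 8
compare 16 with 8: max = 16
compare 23 with 16: max = 23
= 23


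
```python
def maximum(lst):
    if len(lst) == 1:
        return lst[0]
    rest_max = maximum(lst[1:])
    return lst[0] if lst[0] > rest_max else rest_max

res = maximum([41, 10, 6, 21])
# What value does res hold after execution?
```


maximum([41, 10, 6, 21])
= compare 41 with maximum([10, 6, 21])
= compare 10 with maximum([6, 21])
= compare 6 with maximum([21])
Base: maximum([21]) = 21
compare 6 with 21: max = 21
compare 10 with 21: max = 21
compare 41 with 21: max = 41
= 41


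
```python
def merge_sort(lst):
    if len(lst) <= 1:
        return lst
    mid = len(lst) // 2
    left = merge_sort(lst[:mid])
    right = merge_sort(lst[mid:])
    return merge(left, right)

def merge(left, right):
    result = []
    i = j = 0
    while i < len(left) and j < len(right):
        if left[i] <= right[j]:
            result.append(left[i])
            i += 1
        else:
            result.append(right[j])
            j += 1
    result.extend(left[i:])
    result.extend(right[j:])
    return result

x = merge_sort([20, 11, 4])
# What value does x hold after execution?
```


merge_sort([20, 11, 4])
Split into [20] and [11, 4]
Left sorted: [20]
Right sorted: [4, 11]
Merge [20] and [4, 11]
= [4, 11, 20]


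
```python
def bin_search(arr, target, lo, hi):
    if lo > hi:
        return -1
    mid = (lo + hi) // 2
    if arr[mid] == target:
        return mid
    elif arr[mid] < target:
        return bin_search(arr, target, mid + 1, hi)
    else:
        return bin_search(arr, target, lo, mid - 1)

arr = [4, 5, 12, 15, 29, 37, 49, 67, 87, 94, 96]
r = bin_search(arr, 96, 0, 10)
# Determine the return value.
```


bin_search(arr, 96, 0, 10)
lo=0, hi=10, mid=5, arr[mid]=37
37 < 96, search right half
lo=6, hi=10, mid=8, arr[mid]=87
87 < 96, search right half
lo=9, hi=10, mid=9, arr[mid]=94
94 < 96, search right half
lo=10, hi=10, mid=10, arr[mid]=96
arr[10] == 96, found at index 10
= 10


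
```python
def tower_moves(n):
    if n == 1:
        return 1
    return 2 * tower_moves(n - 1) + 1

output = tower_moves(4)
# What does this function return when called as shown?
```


tower_moves(4)
= 2 * tower_moves(3) + 1
= 2 * (2 * tower_moves(2) + 1) + 1
= 2 * (2 * (2 * tower_moves(1) + 1) + 1) + 1
Now compute bottom-up:
tower_moves(1) = 1
tower_moves(2) = 2 * 1 + 1 = 3
tower_moves(3) = 2 * 3 + 1 = 7
tower_moves(4) = 2 * 7 + 1 = 15
= 15


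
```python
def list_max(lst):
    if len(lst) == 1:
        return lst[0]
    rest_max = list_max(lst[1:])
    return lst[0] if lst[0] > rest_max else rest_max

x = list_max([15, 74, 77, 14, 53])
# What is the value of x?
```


list_max([15, 74, 77, 14, 53])
= compare 15 with list_max([74, 77, 14, 53])
= compare 74 with list_max([77, 14, 53])
= compare 77 with list_max([14, 53])
= compare 14 with list_max([53])
Base: list_max([53]) = 53
compare 14 with 53: max = 53
compare 77 with 53: max = 77
compare 74 with 77: max = 77
compare 15 with 77: max = 77
= 77


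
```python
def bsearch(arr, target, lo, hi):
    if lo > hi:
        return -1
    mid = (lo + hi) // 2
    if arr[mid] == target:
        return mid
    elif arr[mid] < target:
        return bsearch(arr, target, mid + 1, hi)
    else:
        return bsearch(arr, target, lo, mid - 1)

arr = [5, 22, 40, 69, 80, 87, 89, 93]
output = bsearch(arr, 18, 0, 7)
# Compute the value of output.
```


bsearch(arr, 18, 0, 7)
lo=0, hi=7, mid=3, arr[mid]=69
69 > 18, search left half
lo=0, hi=2, mid=1, arr[mid]=22
22 > 18, search left half
lo=0, hi=0, mid=0, arr[mid]=5
5 < 18, search right half
lo > hi, target not found, return -1
= -1


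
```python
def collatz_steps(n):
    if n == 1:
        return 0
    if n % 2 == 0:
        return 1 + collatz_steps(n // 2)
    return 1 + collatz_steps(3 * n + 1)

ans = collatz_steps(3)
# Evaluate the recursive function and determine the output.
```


collatz_steps(3)
3 is odd -> 3*3+1 = 10 -> collatz_steps(10)
10 is even -> collatz_steps(5)
5 is odd -> 3*5+1 = 16 -> collatz_steps(16)
16 is even -> collatz_steps(8)
8 is even -> collatz_steps(4)
4 is even -> collatz_steps(2)
2 is even -> collatz_steps(1)
Reached 1 after 7 steps
= 7


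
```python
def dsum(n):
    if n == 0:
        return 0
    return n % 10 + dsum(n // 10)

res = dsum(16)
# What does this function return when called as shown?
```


dsum(16)
= 6 + dsum(1)
= 6 + 1 + dsum(0)
= 6 + 1 + 0
= 7


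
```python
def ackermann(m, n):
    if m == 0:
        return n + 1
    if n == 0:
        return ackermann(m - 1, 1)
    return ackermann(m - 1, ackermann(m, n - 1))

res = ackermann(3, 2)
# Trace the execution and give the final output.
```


ackermann(3, 2)
= ackermann(2, ackermann(3, 1))
First compute ackermann(3, 1) = 13
= ackermann(2, 13)
= 29


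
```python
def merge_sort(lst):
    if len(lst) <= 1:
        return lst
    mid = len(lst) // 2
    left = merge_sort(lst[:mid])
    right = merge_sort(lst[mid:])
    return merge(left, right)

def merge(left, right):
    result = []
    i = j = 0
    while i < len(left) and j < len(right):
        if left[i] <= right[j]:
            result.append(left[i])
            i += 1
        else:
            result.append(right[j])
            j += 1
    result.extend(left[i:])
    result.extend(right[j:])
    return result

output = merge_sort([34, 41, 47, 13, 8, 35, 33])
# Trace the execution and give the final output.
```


merge_sort([34, 41, 47, 13, 8, 35, 33])
Split into [34, 41, 47] and [13, 8, 35, 33]
Left sorted: [34, 41, 47]
Right sorted: [8, 13, 33, 35]
Merge [34, 41, 47] and [8, 13, 33, 35]
= [8, 13, 33, 34, 35, 41, 47]


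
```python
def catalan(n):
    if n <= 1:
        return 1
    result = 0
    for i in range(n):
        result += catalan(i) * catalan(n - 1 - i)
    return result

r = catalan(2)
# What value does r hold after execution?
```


catalan(2)
= sum of catalan(i) * catalan(2-1-i) for i in 0..1
  catalan(0)*catalan(1) = 1*1 = 1
  catalan(1)*catalan(0) = 1*1 = 1
= 1 + 1
= 2


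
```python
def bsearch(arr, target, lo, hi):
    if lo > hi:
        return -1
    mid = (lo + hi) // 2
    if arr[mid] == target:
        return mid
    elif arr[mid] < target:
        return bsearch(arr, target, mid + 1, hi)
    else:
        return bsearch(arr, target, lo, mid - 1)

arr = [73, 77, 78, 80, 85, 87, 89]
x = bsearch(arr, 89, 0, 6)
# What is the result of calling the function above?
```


bsearch(arr, 89, 0, 6)
lo=0, hi=6, mid=3, arr[mid]=80
80 < 89, search right half
lo=4, hi=6, mid=5, arr[mid]=87
87 < 89, search right half
lo=6, hi=6, mid=6, arr[mid]=89
arr[6] == 89, found at index 6
= 6


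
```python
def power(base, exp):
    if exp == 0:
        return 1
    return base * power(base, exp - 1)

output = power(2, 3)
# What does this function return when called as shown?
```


power(2, 3)
= 2 * power(2, 2)
= 2 * 2 * power(2, 1)
= 2 * 2 * 2 * power(2, 0)
= 2 * 2 * 2 * 1
= 8


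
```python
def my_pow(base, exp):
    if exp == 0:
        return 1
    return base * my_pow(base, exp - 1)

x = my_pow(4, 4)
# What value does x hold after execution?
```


my_pow(4, 4)
= 4 * my_pow(4, 3)
= 4 * 4 * my_pow(4, 2)
= 4 * 4 * 4 * my_pow(4, 1)
= 4 * 4 * 4 * 4 * my_pow(4, 0)
= 4 * 4 * 4 * 4 * 1
= 256


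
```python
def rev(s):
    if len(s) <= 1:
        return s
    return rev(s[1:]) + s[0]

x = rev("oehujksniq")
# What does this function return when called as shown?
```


rev("oehujksniq")
= rev("ehujksniq") + "o"
= rev("hujksniq") + "e" + "o"
= rev("ujksniq") + "h" + "e" + "o"
= rev("jksniq") + "u" + "h" + "e" + "o"
= rev("ksniq") + "j" + "u" + "h" + "e" + "o"
= rev("sniq") + "k" + "j" + "u" + "h" + "e" + "o"
= rev("niq") + "s" + "k" + "j" + "u" + "h" + "e" + "o"
= rev("iq") + "n" + "s" + "k" + "j" + "u" + "h" + "e" + "o"
= rev("q") + "i" + "n" + "s" + "k" + "j" + "u" + "h" + "e" + "o"
= "q" + "i" + "n" + "s" + "k" + "j" + "u" + "h" + "e" + "o"
= "qinskjuheo"


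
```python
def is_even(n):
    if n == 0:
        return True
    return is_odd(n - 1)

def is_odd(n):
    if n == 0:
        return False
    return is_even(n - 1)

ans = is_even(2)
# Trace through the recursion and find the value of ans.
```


is_even(2)
= is_odd(1)
= is_even(0)
n == 0: return True
= True


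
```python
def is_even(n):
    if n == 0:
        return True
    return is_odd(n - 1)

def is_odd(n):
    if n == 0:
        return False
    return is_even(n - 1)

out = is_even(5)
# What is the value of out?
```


is_even(5)
= is_odd(4)
= is_even(3)
= is_odd(2)
= is_even(1)
= is_odd(0)
n == 0: return False
= False


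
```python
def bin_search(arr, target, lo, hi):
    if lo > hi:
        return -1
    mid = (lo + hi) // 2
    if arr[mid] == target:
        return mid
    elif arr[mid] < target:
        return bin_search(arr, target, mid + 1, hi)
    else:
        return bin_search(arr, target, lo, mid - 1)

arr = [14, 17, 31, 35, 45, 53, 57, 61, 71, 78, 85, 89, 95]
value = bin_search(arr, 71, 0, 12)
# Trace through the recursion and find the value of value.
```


bin_search(arr, 71, 0, 12)
lo=0, hi=12, mid=6, arr[mid]=57
57 < 71, search right half
lo=7, hi=12, mid=9, arr[mid]=78
78 > 71, search left half
lo=7, hi=8, mid=7, arr[mid]=61
61 < 71, search right half
lo=8, hi=8, mid=8, arr[mid]=71
arr[8] == 71, found at index 8
= 8


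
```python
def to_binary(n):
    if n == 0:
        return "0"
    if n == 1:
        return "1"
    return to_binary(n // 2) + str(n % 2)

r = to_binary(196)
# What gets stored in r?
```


to_binary(196)
= to_binary(98) + "0"
= to_binary(49) + "0" + "0"
= to_binary(24) + "1" + "0" + "0"
= to_binary(12) + "0" + "1" + "0" + "0"
= to_binary(6) + "0" + "0" + "1" + "0" + "0"
= to_binary(3) + "0" + "0" + "0" + "1" + "0" + "0"
= to_binary(1) + "1" + "0" + "0" + "0" + "1" + "0" + "0"
= "1" + "1" + "0" + "0" + "0" + "1" + "0" + "0"
= "11000100"


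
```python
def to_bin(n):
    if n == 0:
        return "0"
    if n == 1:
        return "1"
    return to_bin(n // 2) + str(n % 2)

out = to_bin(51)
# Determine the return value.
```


to_bin(51)
= to_bin(25) + "1"
= to_bin(12) + "1" + "1"
= to_bin(6) + "0" + "1" + "1"
= to_bin(3) + "0" + "0" + "1" + "1"
= to_bin(1) + "1" + "0" + "0" + "1" + "1"
= "1" + "1" + "0" + "0" + "1" + "1"
= "110011"


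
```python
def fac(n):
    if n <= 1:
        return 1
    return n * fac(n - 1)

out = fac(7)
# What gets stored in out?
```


fac(7)
= 7 * fac(6)
= 7 * 6 * fac(5)
= 7 * 6 * 5 * fac(4)
= 7 * 6 * 5 * 4 * fac(3)
= 7 * 6 * 5 * 4 * 3 * fac(2)
= 7 * 6 * 5 * 4 * 3 * 2 * fac(1)
= 7 * 6 * 5 * 4 * 3 * 2 * 1
= 5040


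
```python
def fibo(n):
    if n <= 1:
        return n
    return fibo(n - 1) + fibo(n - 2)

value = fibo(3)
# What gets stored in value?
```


fibo(3)
= fibo(2) + fibo(1)
Computing bottom-up: fibo(0)=0, fibo(1)=1, fibo(2)=1, fibo(3)=2
= 2


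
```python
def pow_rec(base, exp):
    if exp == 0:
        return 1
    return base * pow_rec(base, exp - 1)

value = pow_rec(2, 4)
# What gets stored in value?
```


pow_rec(2, 4)
= 2 * pow_rec(2, 3)
= 2 * 2 * pow_rec(2, 2)
= 2 * 2 * 2 * pow_rec(2, 1)
= 2 * 2 * 2 * 2 * pow_rec(2, 0)
= 2 * 2 * 2 * 2 * 1
= 16


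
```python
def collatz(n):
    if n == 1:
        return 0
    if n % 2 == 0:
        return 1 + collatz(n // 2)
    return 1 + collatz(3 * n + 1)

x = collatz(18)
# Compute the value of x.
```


collatz(18)
18 is even -> collatz(9)
9 is odd -> 3*9+1 = 28 -> collatz(28)
28 is even -> collatz(14)
14 is even -> collatz(7)
7 is odd -> 3*7+1 = 22 -> collatz(22)
22 is even -> collatz(11)
11 is odd -> 3*11+1 = 34 -> collatz(34)
34 is even -> collatz(17)
17 is odd -> 3*17+1 = 52 -> collatz(52)
52 is even -> collatz(26)
26 is even -> collatz(13)
13 is odd -> 3*13+1 = 40 -> collatz(40)
40 is even -> collatz(20)
20 is even -> collatz(10)
10 is even -> collatz(5)
5 is odd -> 3*5+1 = 16 -> collatz(16)
16 is even -> collatz(8)
8 is even -> collatz(4)
4 is even -> collatz(2)
2 is even -> collatz(1)
Reached 1 after 20 steps
= 20


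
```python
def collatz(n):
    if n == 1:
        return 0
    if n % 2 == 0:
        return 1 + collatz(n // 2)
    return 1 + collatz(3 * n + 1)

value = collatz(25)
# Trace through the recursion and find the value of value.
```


collatz(25)
25 is odd -> 3*25+1 = 76 -> collatz(76)
76 is even -> collatz(38)
38 is even -> collatz(19)
19 is odd -> 3*19+1 = 58 -> collatz(58)
58 is even -> collatz(29)
29 is odd -> 3*29+1 = 88 -> collatz(88)
88 is even -> collatz(44)
44 is even -> collatz(22)
22 is even -> collatz(11)
11 is odd -> 3*11+1 = 34 -> collatz(34)
34 is even -> collatz(17)
17 is odd -> 3*17+1 = 52 -> collatz(52)
52 is even -> collatz(26)
26 is even -> collatz(13)
13 is odd -> 3*13+1 = 40 -> collatz(40)
40 is even -> collatz(20)
20 is even -> collatz(10)
10 is even -> collatz(5)
5 is odd -> 3*5+1 = 16 -> collatz(16)
16 is even -> collatz(8)
8 is even -> collatz(4)
4 is even -> collatz(2)
2 is even -> collatz(1)
Reached 1 after 23 steps
= 23
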